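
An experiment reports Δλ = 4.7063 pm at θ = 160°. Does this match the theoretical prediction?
Yes, consistent

Calculate the expected shift for θ = 160°:

Δλ_expected = λ_C(1 - cos(160°))
Δλ_expected = 2.4263 × (1 - cos(160°))
Δλ_expected = 2.4263 × 1.9397
Δλ_expected = 4.7063 pm

Given shift: 4.7063 pm
Expected shift: 4.7063 pm
Difference: 0.0000 pm

The values match. This is consistent with Compton scattering at the stated angle.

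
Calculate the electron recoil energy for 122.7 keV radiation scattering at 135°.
35.6730 keV

By energy conservation: K_e = E_initial - E_final

First find the scattered photon energy:
Initial wavelength: λ = hc/E = 10.1047 pm
Compton shift: Δλ = λ_C(1 - cos(135°)) = 4.1420 pm
Final wavelength: λ' = 10.1047 + 4.1420 = 14.2466 pm
Final photon energy: E' = hc/λ' = 87.0270 keV

Electron kinetic energy:
K_e = E - E' = 122.7000 - 87.0270 = 35.6730 keV

(Intermediate values are shown rounded; full precision is carried through to the final answer.)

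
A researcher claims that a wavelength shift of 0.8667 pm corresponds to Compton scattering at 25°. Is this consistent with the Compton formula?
No, inconsistent

Calculate the expected shift for θ = 25°:

Δλ_expected = λ_C(1 - cos(25°))
Δλ_expected = 2.4263 × (1 - cos(25°))
Δλ_expected = 2.4263 × 0.0937
Δλ_expected = 0.2273 pm

Given shift: 0.8667 pm
Expected shift: 0.2273 pm
Difference: 0.6394 pm

The values do not match. The given shift corresponds to θ ≈ 50.0°, not 25°.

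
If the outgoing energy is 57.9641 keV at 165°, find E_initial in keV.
74.5999 keV

Convert final energy to wavelength (hc ≈ 1239.842 keV·pm):
λ' = hc/E' = 1239.842 / 57.9641 = 21.3898 pm

Calculate the Compton shift:
Δλ = λ_C(1 - cos(165°))
Δλ = 2.4263 × (1 - cos(165°))
Δλ = 4.7699 pm

Initial wavelength:
λ = λ' - Δλ = 21.3898 - 4.7699 = 16.6199 pm

Initial energy:
E = hc/λ = 1239.842 / 16.6199 = 74.5999 keV

(Intermediate values are shown rounded; full precision is carried through to the final answer.)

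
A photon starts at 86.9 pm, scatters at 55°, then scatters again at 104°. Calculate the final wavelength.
90.9479 pm

Apply Compton shift twice:

First scattering at θ₁ = 55°:
Δλ₁ = λ_C(1 - cos(55°))
Δλ₁ = 2.4263 × 0.4264
Δλ₁ = 1.0346 pm

After first scattering:
λ₁ = 86.9 + 1.0346 = 87.9346 pm

Second scattering at θ₂ = 104°:
Δλ₂ = λ_C(1 - cos(104°))
Δλ₂ = 2.4263 × 1.2419
Δλ₂ = 3.0133 pm

Final wavelength:
λ₂ = 87.9346 + 3.0133 = 90.9479 pm

Total shift: Δλ_total = 1.0346 + 3.0133 = 4.0479 pm

(Intermediate values are shown rounded; full precision is carried through to the final answer.)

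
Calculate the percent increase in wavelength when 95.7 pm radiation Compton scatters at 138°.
4.4194%

Calculate the Compton shift:
Δλ = λ_C(1 - cos(138°))
Δλ = 2.4263 × (1 - cos(138°))
Δλ = 2.4263 × 1.7431
Δλ = 4.2294 pm

Percentage change:
(Δλ/λ₀) × 100 = (4.2294/95.7) × 100
= 4.4194%

(Intermediate values are shown rounded; full precision is carried through to the final answer.)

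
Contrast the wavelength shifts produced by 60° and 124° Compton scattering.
124° produces the larger shift by a factor of 3.118

Calculate both shifts using Δλ = λ_C(1 - cos θ):

For θ₁ = 60°:
Δλ₁ = 2.4263 × (1 - cos(60°))
Δλ₁ = 2.4263 × 0.5000
Δλ₁ = 1.2132 pm

For θ₂ = 124°:
Δλ₂ = 2.4263 × (1 - cos(124°))
Δλ₂ = 2.4263 × 1.5592
Δλ₂ = 3.7831 pm

The 124° angle produces the larger shift.
Ratio: 3.7831/1.2132 = 3.118

(Intermediate values are shown rounded; full precision is carried through to the final answer.)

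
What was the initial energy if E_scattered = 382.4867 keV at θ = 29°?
422.1000 keV

Convert final energy to wavelength (hc ≈ 1239.842 keV·pm):
λ' = hc/E' = 1239.842 / 382.4867 = 3.2415 pm

Calculate the Compton shift:
Δλ = λ_C(1 - cos(29°))
Δλ = 2.4263 × (1 - cos(29°))
Δλ = 0.3042 pm

Initial wavelength:
λ = λ' - Δλ = 3.2415 - 0.3042 = 2.9373 pm

Initial energy:
E = hc/λ = 1239.842 / 2.9373 = 422.1000 keV

(Intermediate values are shown rounded; full precision is carried through to the final answer.)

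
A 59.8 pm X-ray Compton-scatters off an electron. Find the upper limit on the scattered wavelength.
64.6526 pm (at θ = 180°)

The Compton shift is Δλ = λ_C(1 − cos θ).

Since cos θ ranges from −1 to 1, the factor (1 − cos θ) ranges from 0 to 2; the maximum shift occurs at θ = 180° (backscattering):
Δλ_max = 2λ_C = 2 × 2.4263 pm = 4.8526 pm

Maximum scattered wavelength:
λ'_max = λ₀ + Δλ_max = 59.8 + 4.8526 = 64.6526 pm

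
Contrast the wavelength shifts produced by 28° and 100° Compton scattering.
100° produces the larger shift by a factor of 10.027

Calculate both shifts using Δλ = λ_C(1 - cos θ):

For θ₁ = 28°:
Δλ₁ = 2.4263 × (1 - cos(28°))
Δλ₁ = 2.4263 × 0.1171
Δλ₁ = 0.2840 pm

For θ₂ = 100°:
Δλ₂ = 2.4263 × (1 - cos(100°))
Δλ₂ = 2.4263 × 1.1736
Δλ₂ = 2.8476 pm

The 100° angle produces the larger shift.
Ratio: 2.8476/0.2840 = 10.027

(Intermediate values are shown rounded; full precision is carried through to the final answer.)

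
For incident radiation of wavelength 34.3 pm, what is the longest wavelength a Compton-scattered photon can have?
39.1526 pm (at θ = 180°)

The Compton shift is Δλ = λ_C(1 − cos θ).

Since cos θ ranges from −1 to 1, the factor (1 − cos θ) ranges from 0 to 2; the maximum shift occurs at θ = 180° (backscattering):
Δλ_max = 2λ_C = 2 × 2.4263 pm = 4.8526 pm

Maximum scattered wavelength:
λ'_max = λ₀ + Δλ_max = 34.3 + 4.8526 = 39.1526 pm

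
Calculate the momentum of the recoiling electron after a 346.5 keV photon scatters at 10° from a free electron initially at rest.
3.2169e-23 kg·m/s

The electron is initially at rest, so by conservation of momentum:
p⃗_e = p⃗₀ − p⃗'  (incident photon momentum minus scattered photon momentum)

Photon momentum magnitudes (p = h/λ = E/c):
λ₀ = hc/E₀ = 3.5782 pm → p₀ = h/λ₀ = 1.8518e-22 kg·m/s
Δλ = λ_C(1 − cos 10°) = 0.0369 pm
λ' = 3.6150 pm → p' = h/λ' = 1.8329e-22 kg·m/s

The scattered photon makes angle θ = 10° with the incident direction, so by the law of cosines:
|p⃗_e|² = p₀² + p'² − 2p₀p'cos θ
|p⃗_e|² = (1.8518e-22)² + (1.8329e-22)² − 2·1.8518e-22·1.8329e-22·cos(10°)
|p⃗_e| = 3.2169e-23 kg·m/s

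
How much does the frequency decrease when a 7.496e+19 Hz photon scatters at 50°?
1.335e+19 Hz (decrease)

Convert frequency to wavelength (c = 299792458 m/s):
λ₀ = c/f₀ = 299792458/7.496e+19 = 3.9993658e-12 m = 3.9994 pm

Calculate Compton shift:
Δλ = λ_C(1 - cos(50°)) = 0.8667 pm

Final wavelength:
λ' = λ₀ + Δλ = 3.9994 + 0.8667 = 4.8661 pm

Final frequency:
f' = c/λ' = 299792458/4.8660738e-12 = 6.1608695e+19 Hz

Frequency shift (decrease):
Δf = f₀ - f' = 7.496e+19 - 6.1608695e+19 = 1.335e+19 Hz

(Intermediate values are shown rounded; full precision is carried through to the final answer.)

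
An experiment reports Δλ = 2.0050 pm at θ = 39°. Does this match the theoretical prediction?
No, inconsistent

Calculate the expected shift for θ = 39°:

Δλ_expected = λ_C(1 - cos(39°))
Δλ_expected = 2.4263 × (1 - cos(39°))
Δλ_expected = 2.4263 × 0.2229
Δλ_expected = 0.5407 pm

Given shift: 2.0050 pm
Expected shift: 0.5407 pm
Difference: 1.4643 pm

The values do not match. The given shift corresponds to θ ≈ 80.0°, not 39°.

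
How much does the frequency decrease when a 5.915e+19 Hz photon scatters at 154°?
2.816e+19 Hz (decrease)

Convert frequency to wavelength (c = 299792458 m/s):
λ₀ = c/f₀ = 299792458/5.915e+19 = 5.0683425e-12 m = 5.0683 pm

Calculate Compton shift:
Δλ = λ_C(1 - cos(154°)) = 4.6071 pm

Final wavelength:
λ' = λ₀ + Δλ = 5.0683 + 4.6071 = 9.6754 pm

Final frequency:
f' = c/λ' = 299792458/9.6754059e-12 = 3.0985001e+19 Hz

Frequency shift (decrease):
Δf = f₀ - f' = 5.915e+19 - 3.0985001e+19 = 2.816e+19 Hz

(Intermediate values are shown rounded; full precision is carried through to the final answer.)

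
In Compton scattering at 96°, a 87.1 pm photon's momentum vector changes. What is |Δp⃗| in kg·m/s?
1.1139e-23 kg·m/s

Photon momentum magnitude is p = h/λ.

Initial momentum:
p₀ = h/λ = 6.6261e-34/8.7100e-11 = 7.6074e-24 kg·m/s

After scattering:
λ' = λ + Δλ = 87.1 + 2.6799 = 89.7799 pm
p' = h/λ' = 6.6261e-34/8.9780e-11 = 7.3803e-24 kg·m/s

Momentum is a vector; the scattered photon's direction makes angle θ = 96° with the incident direction. The magnitude of the vector change Δp⃗ = p⃗₀ − p⃗' is found from the law of cosines:
|Δp⃗|² = p₀² + p'² − 2p₀p'cos θ
|Δp⃗|² = (7.6074e-24)² + (7.3803e-24)² − 2·7.6074e-24·7.3803e-24·cos(96°)
|Δp⃗| = 1.1139e-23 kg·m/s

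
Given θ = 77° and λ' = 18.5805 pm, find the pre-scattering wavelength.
16.7000 pm

From λ' = λ + Δλ, we have λ = λ' - Δλ

First calculate the Compton shift:
Δλ = λ_C(1 - cos θ)
Δλ = 2.4263 × (1 - cos(77°))
Δλ = 2.4263 × 0.7750
Δλ = 1.8805 pm

Initial wavelength:
λ = λ' - Δλ
λ = 18.5805 - 1.8805
λ = 16.7000 pm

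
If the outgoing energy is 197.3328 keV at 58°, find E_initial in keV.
241.1000 keV

Convert final energy to wavelength (hc ≈ 1239.842 keV·pm):
λ' = hc/E' = 1239.842 / 197.3328 = 6.2830 pm

Calculate the Compton shift:
Δλ = λ_C(1 - cos(58°))
Δλ = 2.4263 × (1 - cos(58°))
Δλ = 1.1406 pm

Initial wavelength:
λ = λ' - Δλ = 6.2830 - 1.1406 = 5.1424 pm

Initial energy:
E = hc/λ = 1239.842 / 5.1424 = 241.1000 keV

(Intermediate values are shown rounded; full precision is carried through to the final answer.)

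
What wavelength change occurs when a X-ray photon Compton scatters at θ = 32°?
0.3687 pm

Using the Compton scattering formula:
Δλ = λ_C(1 - cos θ)

where λ_C = h/(m_e·c) ≈ 2.4263 pm is the Compton wavelength of an electron.

For θ = 32°:
cos(32°) = 0.8480
1 - cos(32°) = 0.1520

Δλ = 2.4263 × 0.1520
Δλ = 0.3687 pm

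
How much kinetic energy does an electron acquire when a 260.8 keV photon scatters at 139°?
123.2150 keV

By energy conservation: K_e = E_initial - E_final

First find the scattered photon energy:
Initial wavelength: λ = hc/E = 4.7540 pm
Compton shift: Δλ = λ_C(1 - cos(139°)) = 4.2575 pm
Final wavelength: λ' = 4.7540 + 4.2575 = 9.0115 pm
Final photon energy: E' = hc/λ' = 137.5850 keV

Electron kinetic energy:
K_e = E - E' = 260.8000 - 137.5850 = 123.2150 keV

(Intermediate values are shown rounded; full precision is carried through to the final answer.)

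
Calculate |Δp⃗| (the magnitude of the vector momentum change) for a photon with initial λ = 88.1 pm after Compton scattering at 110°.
1.2103e-23 kg·m/s

Photon momentum magnitude is p = h/λ.

Initial momentum:
p₀ = h/λ = 6.6261e-34/8.8100e-11 = 7.5211e-24 kg·m/s

After scattering:
λ' = λ + Δλ = 88.1 + 3.2562 = 91.3562 pm
p' = h/λ' = 6.6261e-34/9.1356e-11 = 7.2530e-24 kg·m/s

Momentum is a vector; the scattered photon's direction makes angle θ = 110° with the incident direction. The magnitude of the vector change Δp⃗ = p⃗₀ − p⃗' is found from the law of cosines:
|Δp⃗|² = p₀² + p'² − 2p₀p'cos θ
|Δp⃗|² = (7.5211e-24)² + (7.2530e-24)² − 2·7.5211e-24·7.2530e-24·cos(110°)
|Δp⃗| = 1.2103e-23 kg·m/s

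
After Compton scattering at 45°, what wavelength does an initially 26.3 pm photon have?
27.0106 pm

Using the Compton formula: λ' = λ + λ_C(1 − cos θ)

For θ = 45°, cos θ = √2/2 (exact) ≈ 0.7071, so:
1 − cos 45° = 1 − (√2/2) ≈ 0.2929

Δλ = λ_C × 0.2929 = 2.4263 × 0.2929 = 0.7106 pm

λ' = 26.3 + 0.7106 = 27.0106 pm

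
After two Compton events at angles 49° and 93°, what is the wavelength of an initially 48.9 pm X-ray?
52.2878 pm

Apply Compton shift twice:

First scattering at θ₁ = 49°:
Δλ₁ = λ_C(1 - cos(49°))
Δλ₁ = 2.4263 × 0.3439
Δλ₁ = 0.8345 pm

After first scattering:
λ₁ = 48.9 + 0.8345 = 49.7345 pm

Second scattering at θ₂ = 93°:
Δλ₂ = λ_C(1 - cos(93°))
Δλ₂ = 2.4263 × 1.0523
Δλ₂ = 2.5533 pm

Final wavelength:
λ₂ = 49.7345 + 2.5533 = 52.2878 pm

Total shift: Δλ_total = 0.8345 + 2.5533 = 3.3878 pm

(Intermediate values are shown rounded; full precision is carried through to the final answer.)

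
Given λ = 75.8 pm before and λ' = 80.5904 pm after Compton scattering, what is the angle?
167.00°

First find the wavelength shift:
Δλ = λ' - λ = 80.5904 - 75.8 = 4.7904 pm

Using Δλ = λ_C(1 - cos θ), with λ_C = h/(m_e·c) ≈ 2.42631024 pm:
cos θ = 1 - Δλ/λ_C
cos θ = 1 - 4.7904/2.42631024
cos θ = -0.974356

θ = arccos(-0.974356)
θ = 167.00°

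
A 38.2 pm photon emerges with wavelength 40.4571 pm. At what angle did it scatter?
86.00°

First find the wavelength shift:
Δλ = λ' - λ = 40.4571 - 38.2 = 2.2571 pm

Using Δλ = λ_C(1 - cos θ), with λ_C = h/(m_e·c) ≈ 2.42631024 pm:
cos θ = 1 - Δλ/λ_C
cos θ = 1 - 2.2571/2.42631024
cos θ = 0.069740

θ = arccos(0.069740)
θ = 86.00°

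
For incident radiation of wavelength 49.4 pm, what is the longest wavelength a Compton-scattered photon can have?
54.2526 pm (at θ = 180°)

The Compton shift is Δλ = λ_C(1 − cos θ).

Since cos θ ranges from −1 to 1, the factor (1 − cos θ) ranges from 0 to 2; the maximum shift occurs at θ = 180° (backscattering):
Δλ_max = 2λ_C = 2 × 2.4263 pm = 4.8526 pm

Maximum scattered wavelength:
λ'_max = λ₀ + Δλ_max = 49.4 + 4.8526 = 54.2526 pm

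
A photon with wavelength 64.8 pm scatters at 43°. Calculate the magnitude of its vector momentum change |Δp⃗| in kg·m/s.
7.4585e-24 kg·m/s

Photon momentum magnitude is p = h/λ.

Initial momentum:
p₀ = h/λ = 6.6261e-34/6.4800e-11 = 1.0225e-23 kg·m/s

After scattering:
λ' = λ + Δλ = 64.8 + 0.6518 = 65.4518 pm
p' = h/λ' = 6.6261e-34/6.5452e-11 = 1.0124e-23 kg·m/s

Momentum is a vector; the scattered photon's direction makes angle θ = 43° with the incident direction. The magnitude of the vector change Δp⃗ = p⃗₀ − p⃗' is found from the law of cosines:
|Δp⃗|² = p₀² + p'² − 2p₀p'cos θ
|Δp⃗|² = (1.0225e-23)² + (1.0124e-23)² − 2·1.0225e-23·1.0124e-23·cos(43°)
|Δp⃗| = 7.4585e-24 kg·m/s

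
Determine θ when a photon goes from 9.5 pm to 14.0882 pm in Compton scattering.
153.00°

First find the wavelength shift:
Δλ = λ' - λ = 14.0882 - 9.5 = 4.5882 pm

Using Δλ = λ_C(1 - cos θ), with λ_C = h/(m_e·c) ≈ 2.42631024 pm:
cos θ = 1 - Δλ/λ_C
cos θ = 1 - 4.5882/2.42631024
cos θ = -0.891020

θ = arccos(-0.891020)
θ = 153.00°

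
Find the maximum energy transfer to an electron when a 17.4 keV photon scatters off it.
1.1094 keV

Maximum energy transfer occurs at θ = 180° (backscattering).

Initial photon: E₀ = 17.4 keV → λ₀ = 71.2553 pm

Maximum Compton shift (at 180°):
Δλ_max = 2λ_C = 2 × 2.4263 = 4.8526 pm

Final wavelength:
λ' = 71.2553 + 4.8526 = 76.1079 pm

Minimum photon energy (maximum energy to electron):
E'_min = hc/λ' = 16.2906 keV

Maximum electron kinetic energy:
K_max = E₀ - E'_min = 17.4000 - 16.2906 = 1.1094 keV

(Intermediate values are shown rounded; full precision is carried through to the final answer.)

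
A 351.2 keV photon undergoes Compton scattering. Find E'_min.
147.9009 keV (at θ = 180°)

The scattered photon has minimum energy when its wavelength is maximum, i.e., when the Compton shift Δλ = λ_C(1 − cos θ) is maximum. This occurs at θ = 180° (backscattering), giving Δλ_max = 2λ_C = 4.8526 pm.

Initial wavelength: λ₀ = hc/E₀ = 3.5303 pm
Maximum final wavelength: λ'_max = λ₀ + 2λ_C = 3.5303 + 4.8526 = 8.3829 pm
Minimum final energy: E'_min = hc/λ'_max = 147.9009 keV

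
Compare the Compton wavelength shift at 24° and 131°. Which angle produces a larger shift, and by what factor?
131° produces the larger shift by a factor of 19.155

Calculate both shifts using Δλ = λ_C(1 - cos θ):

For θ₁ = 24°:
Δλ₁ = 2.4263 × (1 - cos(24°))
Δλ₁ = 2.4263 × 0.0865
Δλ₁ = 0.2098 pm

For θ₂ = 131°:
Δλ₂ = 2.4263 × (1 - cos(131°))
Δλ₂ = 2.4263 × 1.6561
Δλ₂ = 4.0181 pm

The 131° angle produces the larger shift.
Ratio: 4.0181/0.2098 = 19.155

(Intermediate values are shown rounded; full precision is carried through to the final answer.)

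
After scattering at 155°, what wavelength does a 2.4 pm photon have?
7.0253 pm

Using the Compton scattering formula:
λ' = λ + Δλ = λ + λ_C(1 - cos θ)

Given:
- Initial wavelength λ = 2.4 pm
- Scattering angle θ = 155°
- Compton wavelength λ_C ≈ 2.4263 pm

Calculate the shift:
Δλ = 2.4263 × (1 - cos(155°))
Δλ = 2.4263 × 1.9063
Δλ = 4.6253 pm

Final wavelength:
λ' = 2.4 + 4.6253 = 7.0253 pm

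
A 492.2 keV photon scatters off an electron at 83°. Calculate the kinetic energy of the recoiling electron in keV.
225.5442 keV

By energy conservation: K_e = E_initial - E_final

First find the scattered photon energy:
Initial wavelength: λ = hc/E = 2.5190 pm
Compton shift: Δλ = λ_C(1 - cos(83°)) = 2.1306 pm
Final wavelength: λ' = 2.5190 + 2.1306 = 4.6496 pm
Final photon energy: E' = hc/λ' = 266.6558 keV

Electron kinetic energy:
K_e = E - E' = 492.2000 - 266.6558 = 225.5442 keV

(Intermediate values are shown rounded; full precision is carried through to the final answer.)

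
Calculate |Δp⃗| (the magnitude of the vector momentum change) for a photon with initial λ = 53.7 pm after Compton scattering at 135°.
2.1986e-23 kg·m/s

Photon momentum magnitude is p = h/λ.

Initial momentum:
p₀ = h/λ = 6.6261e-34/5.3700e-11 = 1.2339e-23 kg·m/s

After scattering:
λ' = λ + Δλ = 53.7 + 4.1420 = 57.8420 pm
p' = h/λ' = 6.6261e-34/5.7842e-11 = 1.1455e-23 kg·m/s

Momentum is a vector; the scattered photon's direction makes angle θ = 135° with the incident direction. The magnitude of the vector change Δp⃗ = p⃗₀ − p⃗' is found from the law of cosines:
|Δp⃗|² = p₀² + p'² − 2p₀p'cos θ
|Δp⃗|² = (1.2339e-23)² + (1.1455e-23)² − 2·1.2339e-23·1.1455e-23·cos(135°)
|Δp⃗| = 2.1986e-23 kg·m/s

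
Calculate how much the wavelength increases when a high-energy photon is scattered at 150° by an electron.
4.5276 pm

Using the Compton scattering formula:
Δλ = λ_C(1 - cos θ)

where λ_C = h/(m_e·c) ≈ 2.4263 pm is the Compton wavelength of an electron.

For θ = 150°:
cos(150°) = -0.8660
1 - cos(150°) = 1.8660

Δλ = 2.4263 × 1.8660
Δλ = 4.5276 pm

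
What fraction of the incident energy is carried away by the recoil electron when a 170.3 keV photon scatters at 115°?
0.3216 (or 32.16%)

Calculate initial and final photon energies:

Initial: E₀ = 170.3 keV → λ₀ = 7.2803 pm
Compton shift: Δλ = 3.4517 pm
Final wavelength: λ' = 10.7321 pm
Final energy: E' = 115.5270 keV

Fractional energy loss:
(E₀ - E')/E₀ = (170.3000 - 115.5270)/170.3000
= 54.7730/170.3000
= 0.3216
= 32.16%

(Intermediate values are shown rounded; full precision is carried through to the final answer.)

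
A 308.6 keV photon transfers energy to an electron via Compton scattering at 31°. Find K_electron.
24.5056 keV

By energy conservation: K_e = E_initial - E_final

First find the scattered photon energy:
Initial wavelength: λ = hc/E = 4.0176 pm
Compton shift: Δλ = λ_C(1 - cos(31°)) = 0.3466 pm
Final wavelength: λ' = 4.0176 + 0.3466 = 4.3642 pm
Final photon energy: E' = hc/λ' = 284.0944 keV

Electron kinetic energy:
K_e = E - E' = 308.6000 - 284.0944 = 24.5056 keV

(Intermediate values are shown rounded; full precision is carried through to the final answer.)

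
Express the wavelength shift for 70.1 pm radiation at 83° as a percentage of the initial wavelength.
3.0394%

Calculate the Compton shift:
Δλ = λ_C(1 - cos(83°))
Δλ = 2.4263 × (1 - cos(83°))
Δλ = 2.4263 × 0.8781
Δλ = 2.1306 pm

Percentage change:
(Δλ/λ₀) × 100 = (2.1306/70.1) × 100
= 3.0394%

(Intermediate values are shown rounded; full precision is carried through to the final answer.)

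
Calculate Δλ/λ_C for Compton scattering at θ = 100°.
1.1736 λ_C

The Compton shift formula is:
Δλ = λ_C(1 - cos θ)

Dividing both sides by λ_C:
Δλ/λ_C = 1 - cos θ

For θ = 100°:
Δλ/λ_C = 1 - cos(100°)
Δλ/λ_C = 1 - -0.1736
Δλ/λ_C = 1.1736

This means the shift is 1.1736 × λ_C = 2.8476 pm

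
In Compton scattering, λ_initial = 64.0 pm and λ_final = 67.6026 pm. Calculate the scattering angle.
119.00°

First find the wavelength shift:
Δλ = λ' - λ = 67.6026 - 64.0 = 3.6026 pm

Using Δλ = λ_C(1 - cos θ), with λ_C = h/(m_e·c) ≈ 2.42631024 pm:
cos θ = 1 - Δλ/λ_C
cos θ = 1 - 3.6026/2.42631024
cos θ = -0.484806

θ = arccos(-0.484806)
θ = 119.00°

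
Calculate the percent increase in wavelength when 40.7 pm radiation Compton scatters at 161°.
11.5981%

Calculate the Compton shift:
Δλ = λ_C(1 - cos(161°))
Δλ = 2.4263 × (1 - cos(161°))
Δλ = 2.4263 × 1.9455
Δλ = 4.7204 pm

Percentage change:
(Δλ/λ₀) × 100 = (4.7204/40.7) × 100
= 11.5981%

(Intermediate values are shown rounded; full precision is carried through to the final answer.)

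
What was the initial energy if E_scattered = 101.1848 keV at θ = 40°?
106.1000 keV

Convert final energy to wavelength (hc ≈ 1239.842 keV·pm):
λ' = hc/E' = 1239.842 / 101.1848 = 12.2532 pm

Calculate the Compton shift:
Δλ = λ_C(1 - cos(40°))
Δλ = 2.4263 × (1 - cos(40°))
Δλ = 0.5676 pm

Initial wavelength:
λ = λ' - Δλ = 12.2532 - 0.5676 = 11.6856 pm

Initial energy:
E = hc/λ = 1239.842 / 11.6856 = 106.1000 keV

(Intermediate values are shown rounded; full precision is carried through to the final answer.)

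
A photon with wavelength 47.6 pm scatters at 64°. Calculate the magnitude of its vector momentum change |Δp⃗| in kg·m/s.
1.4552e-23 kg·m/s

Photon momentum magnitude is p = h/λ.

Initial momentum:
p₀ = h/λ = 6.6261e-34/4.7600e-11 = 1.3920e-23 kg·m/s

After scattering:
λ' = λ + Δλ = 47.6 + 1.3627 = 48.9627 pm
p' = h/λ' = 6.6261e-34/4.8963e-11 = 1.3533e-23 kg·m/s

Momentum is a vector; the scattered photon's direction makes angle θ = 64° with the incident direction. The magnitude of the vector change Δp⃗ = p⃗₀ − p⃗' is found from the law of cosines:
|Δp⃗|² = p₀² + p'² − 2p₀p'cos θ
|Δp⃗|² = (1.3920e-23)² + (1.3533e-23)² − 2·1.3920e-23·1.3533e-23·cos(64°)
|Δp⃗| = 1.4552e-23 kg·m/s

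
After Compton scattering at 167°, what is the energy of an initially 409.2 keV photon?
158.5404 keV

First convert energy to wavelength:
λ = hc/E, with hc ≈ 1239.842 keV·pm (i.e. 1239.842 eV·nm)

For E = 409.2 keV = 409200 eV:
λ = 1239.842 keV·pm / 409.2 keV
λ = 3.0299 pm

Calculate the Compton shift:
Δλ = λ_C(1 - cos(167°)) = 2.4263 × 1.9744
Δλ = 4.7904 pm

Final wavelength:
λ' = 3.0299 + 4.7904 = 7.8204 pm

Final energy:
E' = hc/λ' = 1239.842 / 7.8204 = 158.5404 keV

(Intermediate values are shown rounded; full precision is carried through to the final answer.)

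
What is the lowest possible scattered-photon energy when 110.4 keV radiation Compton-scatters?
77.0899 keV (at θ = 180°)

The scattered photon has minimum energy when its wavelength is maximum, i.e., when the Compton shift Δλ = λ_C(1 − cos θ) is maximum. This occurs at θ = 180° (backscattering), giving Δλ_max = 2λ_C = 4.8526 pm.

Initial wavelength: λ₀ = hc/E₀ = 11.2305 pm
Maximum final wavelength: λ'_max = λ₀ + 2λ_C = 11.2305 + 4.8526 = 16.0831 pm
Minimum final energy: E'_min = hc/λ'_max = 77.0899 keV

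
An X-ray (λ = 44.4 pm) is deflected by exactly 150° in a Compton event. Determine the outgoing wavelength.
48.9276 pm

Using the Compton formula: λ' = λ + λ_C(1 − cos θ)

For θ = 150°, cos θ = -√3/2 (exact) ≈ -0.8660, so:
1 − cos 150° = 1 − (-√3/2) ≈ 1.8660

Δλ = λ_C × 1.8660 = 2.4263 × 1.8660 = 4.5276 pm

λ' = 44.4 + 4.5276 = 48.9276 pm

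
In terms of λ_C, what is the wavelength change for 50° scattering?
0.3572 λ_C

The Compton shift formula is:
Δλ = λ_C(1 - cos θ)

Dividing both sides by λ_C:
Δλ/λ_C = 1 - cos θ

For θ = 50°:
Δλ/λ_C = 1 - cos(50°)
Δλ/λ_C = 1 - 0.6428
Δλ/λ_C = 0.3572

This means the shift is 0.3572 × λ_C = 0.8667 pm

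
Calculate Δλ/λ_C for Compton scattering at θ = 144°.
1.8090 λ_C

The Compton shift formula is:
Δλ = λ_C(1 - cos θ)

Dividing both sides by λ_C:
Δλ/λ_C = 1 - cos θ

For θ = 144°:
Δλ/λ_C = 1 - cos(144°)
Δλ/λ_C = 1 - -0.8090
Δλ/λ_C = 1.8090

This means the shift is 1.8090 × λ_C = 4.3892 pm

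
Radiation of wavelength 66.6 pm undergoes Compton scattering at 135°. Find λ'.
70.7420 pm

Using the Compton formula: λ' = λ + λ_C(1 − cos θ)

For θ = 135°, cos θ = -√2/2 (exact) ≈ -0.7071, so:
1 − cos 135° = 1 − (-√2/2) ≈ 1.7071

Δλ = λ_C × 1.7071 = 2.4263 × 1.7071 = 4.1420 pm

λ' = 66.6 + 4.1420 = 70.7420 pm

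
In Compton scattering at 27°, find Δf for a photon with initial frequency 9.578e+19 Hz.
7.462e+18 Hz (decrease)

Convert frequency to wavelength (c = 299792458 m/s):
λ₀ = c/f₀ = 299792458/9.578e+19 = 3.1300110e-12 m = 3.1300 pm

Calculate Compton shift:
Δλ = λ_C(1 - cos(27°)) = 0.2645 pm

Final wavelength:
λ' = λ₀ + Δλ = 3.1300 + 0.2645 = 3.3945 pm

Final frequency:
f' = c/λ' = 299792458/3.3944630e-12 = 8.8318080e+19 Hz

Frequency shift (decrease):
Δf = f₀ - f' = 9.578e+19 - 8.8318080e+19 = 7.462e+18 Hz

(Intermediate values are shown rounded; full precision is carried through to the final answer.)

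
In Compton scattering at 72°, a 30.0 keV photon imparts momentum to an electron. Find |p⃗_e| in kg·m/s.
1.8487e-23 kg·m/s

The electron is initially at rest, so by conservation of momentum:
p⃗_e = p⃗₀ − p⃗'  (incident photon momentum minus scattered photon momentum)

Photon momentum magnitudes (p = h/λ = E/c):
λ₀ = hc/E₀ = 41.3281 pm → p₀ = h/λ₀ = 1.6033e-23 kg·m/s
Δλ = λ_C(1 − cos 72°) = 1.6765 pm
λ' = 43.0046 pm → p' = h/λ' = 1.5408e-23 kg·m/s

The scattered photon makes angle θ = 72° with the incident direction, so by the law of cosines:
|p⃗_e|² = p₀² + p'² − 2p₀p'cos θ
|p⃗_e|² = (1.6033e-23)² + (1.5408e-23)² − 2·1.6033e-23·1.5408e-23·cos(72°)
|p⃗_e| = 1.8487e-23 kg·m/s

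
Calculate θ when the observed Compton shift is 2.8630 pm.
100.37°

From the Compton formula Δλ = λ_C(1 - cos θ), we can solve for θ:

cos θ = 1 - Δλ/λ_C

Given:
- Δλ = 2.8630 pm
- λ_C = h/(m_e·c) ≈ 2.42631024 pm

cos θ = 1 - 2.8630/2.42631024
cos θ = 1 - 1.179981
cos θ = -0.179981

θ = arccos(-0.179981)
θ = 100.37°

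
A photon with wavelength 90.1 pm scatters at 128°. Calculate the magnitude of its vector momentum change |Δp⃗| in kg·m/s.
1.2945e-23 kg·m/s

Photon momentum magnitude is p = h/λ.

Initial momentum:
p₀ = h/λ = 6.6261e-34/9.0100e-11 = 7.3541e-24 kg·m/s

After scattering:
λ' = λ + Δλ = 90.1 + 3.9201 = 94.0201 pm
p' = h/λ' = 6.6261e-34/9.4020e-11 = 7.0475e-24 kg·m/s

Momentum is a vector; the scattered photon's direction makes angle θ = 128° with the incident direction. The magnitude of the vector change Δp⃗ = p⃗₀ − p⃗' is found from the law of cosines:
|Δp⃗|² = p₀² + p'² − 2p₀p'cos θ
|Δp⃗|² = (7.3541e-24)² + (7.0475e-24)² − 2·7.3541e-24·7.0475e-24·cos(128°)
|Δp⃗| = 1.2945e-23 kg·m/s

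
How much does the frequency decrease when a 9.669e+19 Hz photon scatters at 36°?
1.257e+19 Hz (decrease)

Convert frequency to wavelength (c = 299792458 m/s):
λ₀ = c/f₀ = 299792458/9.669e+19 = 3.1005529e-12 m = 3.1006 pm

Calculate Compton shift:
Δλ = λ_C(1 - cos(36°)) = 0.4634 pm

Final wavelength:
λ' = λ₀ + Δλ = 3.1006 + 0.4634 = 3.5639 pm

Final frequency:
f' = c/λ' = 299792458/3.5639369e-12 = 8.4118341e+19 Hz

Frequency shift (decrease):
Δf = f₀ - f' = 9.669e+19 - 8.4118341e+19 = 1.257e+19 Hz

(Intermediate values are shown rounded; full precision is carried through to the final answer.)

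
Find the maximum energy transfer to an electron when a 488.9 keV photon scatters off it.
321.0953 keV

Maximum energy transfer occurs at θ = 180° (backscattering).

Initial photon: E₀ = 488.9 keV → λ₀ = 2.5360 pm

Maximum Compton shift (at 180°):
Δλ_max = 2λ_C = 2 × 2.4263 = 4.8526 pm

Final wavelength:
λ' = 2.5360 + 4.8526 = 7.3886 pm

Minimum photon energy (maximum energy to electron):
E'_min = hc/λ' = 167.8047 keV

Maximum electron kinetic energy:
K_max = E₀ - E'_min = 488.9000 - 167.8047 = 321.0953 keV

(Intermediate values are shown rounded; full precision is carried through to the final answer.)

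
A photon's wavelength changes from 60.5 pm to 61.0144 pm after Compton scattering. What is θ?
38.00°

First find the wavelength shift:
Δλ = λ' - λ = 61.0144 - 60.5 = 0.5144 pm

Using Δλ = λ_C(1 - cos θ), with λ_C = h/(m_e·c) ≈ 2.42631024 pm:
cos θ = 1 - Δλ/λ_C
cos θ = 1 - 0.5144/2.42631024
cos θ = 0.787991

θ = arccos(0.787991)
θ = 38.00°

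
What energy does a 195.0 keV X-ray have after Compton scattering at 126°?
121.4267 keV

First convert energy to wavelength:
λ = hc/E, with hc ≈ 1239.842 keV·pm (i.e. 1239.842 eV·nm)

For E = 195.0 keV = 195000 eV:
λ = 1239.842 keV·pm / 195.0 keV
λ = 6.3582 pm

Calculate the Compton shift:
Δλ = λ_C(1 - cos(126°)) = 2.4263 × 1.5878
Δλ = 3.8525 pm

Final wavelength:
λ' = 6.3582 + 3.8525 = 10.2106 pm

Final energy:
E' = hc/λ' = 1239.842 / 10.2106 = 121.4267 keV

(Intermediate values are shown rounded; full precision is carried through to the final answer.)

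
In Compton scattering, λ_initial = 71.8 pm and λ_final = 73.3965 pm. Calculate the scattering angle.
70.00°

First find the wavelength shift:
Δλ = λ' - λ = 73.3965 - 71.8 = 1.5965 pm

Using Δλ = λ_C(1 - cos θ), with λ_C = h/(m_e·c) ≈ 2.42631024 pm:
cos θ = 1 - Δλ/λ_C
cos θ = 1 - 1.5965/2.42631024
cos θ = 0.342005

θ = arccos(0.342005)
θ = 70.00°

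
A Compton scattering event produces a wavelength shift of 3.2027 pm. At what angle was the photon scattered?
108.66°

From the Compton formula Δλ = λ_C(1 - cos θ), we can solve for θ:

cos θ = 1 - Δλ/λ_C

Given:
- Δλ = 3.2027 pm
- λ_C = h/(m_e·c) ≈ 2.42631024 pm

cos θ = 1 - 3.2027/2.42631024
cos θ = 1 - 1.319988
cos θ = -0.319988

θ = arccos(-0.319988)
θ = 108.66°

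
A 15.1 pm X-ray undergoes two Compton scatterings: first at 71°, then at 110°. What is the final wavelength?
19.9925 pm

Apply Compton shift twice:

First scattering at θ₁ = 71°:
Δλ₁ = λ_C(1 - cos(71°))
Δλ₁ = 2.4263 × 0.6744
Δλ₁ = 1.6364 pm

After first scattering:
λ₁ = 15.1 + 1.6364 = 16.7364 pm

Second scattering at θ₂ = 110°:
Δλ₂ = λ_C(1 - cos(110°))
Δλ₂ = 2.4263 × 1.3420
Δλ₂ = 3.2562 pm

Final wavelength:
λ₂ = 16.7364 + 3.2562 = 19.9925 pm

Total shift: Δλ_total = 1.6364 + 3.2562 = 4.8925 pm

(Intermediate values are shown rounded; full precision is carried through to the final answer.)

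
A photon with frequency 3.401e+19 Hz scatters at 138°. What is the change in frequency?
1.103e+19 Hz (decrease)

Convert frequency to wavelength (c = 299792458 m/s):
λ₀ = c/f₀ = 299792458/3.401e+19 = 8.8148326e-12 m = 8.8148 pm

Calculate Compton shift:
Δλ = λ_C(1 - cos(138°)) = 4.2294 pm

Final wavelength:
λ' = λ₀ + Δλ = 8.8148 + 4.2294 = 13.0442 pm

Final frequency:
f' = c/λ' = 299792458/1.3044243e-11 = 2.2982741e+19 Hz

Frequency shift (decrease):
Δf = f₀ - f' = 3.401e+19 - 2.2982741e+19 = 1.103e+19 Hz

(Intermediate values are shown rounded; full precision is carried through to the final answer.)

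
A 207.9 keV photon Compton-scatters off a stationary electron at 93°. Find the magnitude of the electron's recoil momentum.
1.3893e-22 kg·m/s

The electron is initially at rest, so by conservation of momentum:
p⃗_e = p⃗₀ − p⃗'  (incident photon momentum minus scattered photon momentum)

Photon momentum magnitudes (p = h/λ = E/c):
λ₀ = hc/E₀ = 5.9636 pm → p₀ = h/λ₀ = 1.1111e-22 kg·m/s
Δλ = λ_C(1 − cos 93°) = 2.5533 pm
λ' = 8.5169 pm → p' = h/λ' = 7.7799e-23 kg·m/s

The scattered photon makes angle θ = 93° with the incident direction, so by the law of cosines:
|p⃗_e|² = p₀² + p'² − 2p₀p'cos θ
|p⃗_e|² = (1.1111e-22)² + (7.7799e-23)² − 2·1.1111e-22·7.7799e-23·cos(93°)
|p⃗_e| = 1.3893e-22 kg·m/s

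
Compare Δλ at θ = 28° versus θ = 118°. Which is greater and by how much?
118° produces the larger shift by a factor of 12.554

Calculate both shifts using Δλ = λ_C(1 - cos θ):

For θ₁ = 28°:
Δλ₁ = 2.4263 × (1 - cos(28°))
Δλ₁ = 2.4263 × 0.1171
Δλ₁ = 0.2840 pm

For θ₂ = 118°:
Δλ₂ = 2.4263 × (1 - cos(118°))
Δλ₂ = 2.4263 × 1.4695
Δλ₂ = 3.5654 pm

The 118° angle produces the larger shift.
Ratio: 3.5654/0.2840 = 12.554

(Intermediate values are shown rounded; full precision is carried through to the final answer.)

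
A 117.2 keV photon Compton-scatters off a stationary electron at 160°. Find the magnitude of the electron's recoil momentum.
1.0443e-22 kg·m/s

The electron is initially at rest, so by conservation of momentum:
p⃗_e = p⃗₀ − p⃗'  (incident photon momentum minus scattered photon momentum)

Photon momentum magnitudes (p = h/λ = E/c):
λ₀ = hc/E₀ = 10.5789 pm → p₀ = h/λ₀ = 6.2635e-23 kg·m/s
Δλ = λ_C(1 − cos 160°) = 4.7063 pm
λ' = 15.2852 pm → p' = h/λ' = 4.3350e-23 kg·m/s

The scattered photon makes angle θ = 160° with the incident direction, so by the law of cosines:
|p⃗_e|² = p₀² + p'² − 2p₀p'cos θ
|p⃗_e|² = (6.2635e-23)² + (4.3350e-23)² − 2·6.2635e-23·4.3350e-23·cos(160°)
|p⃗_e| = 1.0443e-22 kg·m/s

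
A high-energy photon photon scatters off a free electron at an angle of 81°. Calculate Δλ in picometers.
2.0468 pm

Using the Compton scattering formula:
Δλ = λ_C(1 - cos θ)

where λ_C = h/(m_e·c) ≈ 2.4263 pm is the Compton wavelength of an electron.

For θ = 81°:
cos(81°) = 0.1564
1 - cos(81°) = 0.8436

Δλ = 2.4263 × 0.8436
Δλ = 2.0468 pm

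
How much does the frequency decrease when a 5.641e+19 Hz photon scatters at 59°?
1.023e+19 Hz (decrease)

Convert frequency to wavelength (c = 299792458 m/s):
λ₀ = c/f₀ = 299792458/5.641e+19 = 5.3145268e-12 m = 5.3145 pm

Calculate Compton shift:
Δλ = λ_C(1 - cos(59°)) = 1.1767 pm

Final wavelength:
λ' = λ₀ + Δλ = 5.3145 + 1.1767 = 6.4912 pm

Final frequency:
f' = c/λ' = 299792458/6.4911949e-12 = 4.6184480e+19 Hz

Frequency shift (decrease):
Δf = f₀ - f' = 5.641e+19 - 4.6184480e+19 = 1.023e+19 Hz

(Intermediate values are shown rounded; full precision is carried through to the final answer.)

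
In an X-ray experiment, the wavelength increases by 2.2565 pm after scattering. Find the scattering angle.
85.99°

From the Compton formula Δλ = λ_C(1 - cos θ), we can solve for θ:

cos θ = 1 - Δλ/λ_C

Given:
- Δλ = 2.2565 pm
- λ_C = h/(m_e·c) ≈ 2.42631024 pm

cos θ = 1 - 2.2565/2.42631024
cos θ = 1 - 0.930013
cos θ = 0.069987

θ = arccos(0.069987)
θ = 85.99°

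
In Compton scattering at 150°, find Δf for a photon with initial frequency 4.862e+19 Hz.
2.059e+19 Hz (decrease)

Convert frequency to wavelength (c = 299792458 m/s):
λ₀ = c/f₀ = 299792458/4.862e+19 = 6.1660316e-12 m = 6.1660 pm

Calculate Compton shift:
Δλ = λ_C(1 - cos(150°)) = 4.5276 pm

Final wavelength:
λ' = λ₀ + Δλ = 6.1660 + 4.5276 = 10.6936 pm

Final frequency:
f' = c/λ' = 299792458/1.0693588e-11 = 2.8034786e+19 Hz

Frequency shift (decrease):
Δf = f₀ - f' = 4.862e+19 - 2.8034786e+19 = 2.059e+19 Hz

(Intermediate values are shown rounded; full precision is carried through to the final answer.)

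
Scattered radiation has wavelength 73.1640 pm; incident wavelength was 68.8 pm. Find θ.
143.00°

First find the wavelength shift:
Δλ = λ' - λ = 73.1640 - 68.8 = 4.3640 pm

Using Δλ = λ_C(1 - cos θ), with λ_C = h/(m_e·c) ≈ 2.42631024 pm:
cos θ = 1 - Δλ/λ_C
cos θ = 1 - 4.3640/2.42631024
cos θ = -0.798616

θ = arccos(-0.798616)
θ = 143.00°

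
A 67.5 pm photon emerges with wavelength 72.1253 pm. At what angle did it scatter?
155.00°

First find the wavelength shift:
Δλ = λ' - λ = 72.1253 - 67.5 = 4.6253 pm

Using Δλ = λ_C(1 - cos θ), with λ_C = h/(m_e·c) ≈ 2.42631024 pm:
cos θ = 1 - Δλ/λ_C
cos θ = 1 - 4.6253/2.42631024
cos θ = -0.906310

θ = arccos(-0.906310)
θ = 155.00°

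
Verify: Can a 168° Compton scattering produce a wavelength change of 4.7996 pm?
Yes, consistent

Calculate the expected shift for θ = 168°:

Δλ_expected = λ_C(1 - cos(168°))
Δλ_expected = 2.4263 × (1 - cos(168°))
Δλ_expected = 2.4263 × 1.9781
Δλ_expected = 4.7996 pm

Given shift: 4.7996 pm
Expected shift: 4.7996 pm
Difference: 0.0000 pm

The values match. This is consistent with Compton scattering at the stated angle.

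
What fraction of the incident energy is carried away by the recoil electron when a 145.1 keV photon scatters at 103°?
0.2581 (or 25.81%)

Calculate initial and final photon energies:

Initial: E₀ = 145.1 keV → λ₀ = 8.5447 pm
Compton shift: Δλ = 2.9721 pm
Final wavelength: λ' = 11.5169 pm
Final energy: E' = 107.6546 keV

Fractional energy loss:
(E₀ - E')/E₀ = (145.1000 - 107.6546)/145.1000
= 37.4454/145.1000
= 0.2581
= 25.81%

(Intermediate values are shown rounded; full precision is carried through to the final answer.)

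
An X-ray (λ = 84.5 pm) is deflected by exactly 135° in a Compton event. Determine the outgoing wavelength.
88.6420 pm

Using the Compton formula: λ' = λ + λ_C(1 − cos θ)

For θ = 135°, cos θ = -√2/2 (exact) ≈ -0.7071, so:
1 − cos 135° = 1 − (-√2/2) ≈ 1.7071

Δλ = λ_C × 1.7071 = 2.4263 × 1.7071 = 4.1420 pm

λ' = 84.5 + 4.1420 = 88.6420 pm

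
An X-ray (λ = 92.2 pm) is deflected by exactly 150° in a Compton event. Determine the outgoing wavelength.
96.7276 pm

Using the Compton formula: λ' = λ + λ_C(1 − cos θ)

For θ = 150°, cos θ = -√3/2 (exact) ≈ -0.8660, so:
1 − cos 150° = 1 − (-√3/2) ≈ 1.8660

Δλ = λ_C × 1.8660 = 2.4263 × 1.8660 = 4.5276 pm

λ' = 92.2 + 4.5276 = 96.7276 pm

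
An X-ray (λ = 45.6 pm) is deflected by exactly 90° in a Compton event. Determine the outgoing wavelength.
48.0263 pm

Using the Compton formula: λ' = λ + λ_C(1 − cos θ)

For θ = 90°, cos θ = 0 (exact) = 0.0000, so:
1 − cos 90° = 1 − (0) = 1.0000

Δλ = λ_C × 1.0000 = 2.4263 × 1.0000 = 2.4263 pm

λ' = 45.6 + 2.4263 = 48.0263 pm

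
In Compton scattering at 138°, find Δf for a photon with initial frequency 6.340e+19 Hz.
2.993e+19 Hz (decrease)

Convert frequency to wavelength (c = 299792458 m/s):
λ₀ = c/f₀ = 299792458/6.340e+19 = 4.7285877e-12 m = 4.7286 pm

Calculate Compton shift:
Δλ = λ_C(1 - cos(138°)) = 4.2294 pm

Final wavelength:
λ' = λ₀ + Δλ = 4.7286 + 4.2294 = 8.9580 pm

Final frequency:
f' = c/λ' = 299792458/8.9579978e-12 = 3.3466458e+19 Hz

Frequency shift (decrease):
Δf = f₀ - f' = 6.340e+19 - 3.3466458e+19 = 2.993e+19 Hz

(Intermediate values are shown rounded; full precision is carried through to the final answer.)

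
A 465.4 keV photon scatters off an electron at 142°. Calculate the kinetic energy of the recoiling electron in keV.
288.3380 keV

By energy conservation: K_e = E_initial - E_final

First find the scattered photon energy:
Initial wavelength: λ = hc/E = 2.6640 pm
Compton shift: Δλ = λ_C(1 - cos(142°)) = 4.3383 pm
Final wavelength: λ' = 2.6640 + 4.3383 = 7.0023 pm
Final photon energy: E' = hc/λ' = 177.0620 keV

Electron kinetic energy:
K_e = E - E' = 465.4000 - 177.0620 = 288.3380 keV

(Intermediate values are shown rounded; full precision is carried through to the final answer.)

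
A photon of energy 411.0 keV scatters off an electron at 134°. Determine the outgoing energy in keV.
173.9296 keV

First convert energy to wavelength:
λ = hc/E, with hc ≈ 1239.842 keV·pm (i.e. 1239.842 eV·nm)

For E = 411.0 keV = 411000 eV:
λ = 1239.842 keV·pm / 411.0 keV
λ = 3.0166 pm

Calculate the Compton shift:
Δλ = λ_C(1 - cos(134°)) = 2.4263 × 1.6947
Δλ = 4.1118 pm

Final wavelength:
λ' = 3.0166 + 4.1118 = 7.1284 pm

Final energy:
E' = hc/λ' = 1239.842 / 7.1284 = 173.9296 keV

(Intermediate values are shown rounded; full precision is carried through to the final answer.)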